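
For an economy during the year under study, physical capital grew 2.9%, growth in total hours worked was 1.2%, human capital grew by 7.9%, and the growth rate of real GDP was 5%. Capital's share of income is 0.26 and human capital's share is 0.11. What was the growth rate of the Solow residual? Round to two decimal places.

2.62%

Labor's share = 1 − 0.26 − 0.11 = 0.63.
Physical capital: 0.26 × 2.9 = 0.754 pp.
Human capital: 0.11 × 7.9 = 0.869 pp.
Total hours worked: 0.63 × 1.2 = 0.756 pp.
TFP growth = 5 − 2.379 = 2.621%.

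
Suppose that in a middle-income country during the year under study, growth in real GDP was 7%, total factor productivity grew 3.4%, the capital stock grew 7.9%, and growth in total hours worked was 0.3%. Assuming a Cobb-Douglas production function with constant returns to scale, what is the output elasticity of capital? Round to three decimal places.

gY = gA + α·gK + (1−α)·gL, so gY − gA − gL = α(gK − gL).
7 − 3.4 − 0.3 = α × (7.9 − 0.3).
3.3 = 7.6 α, so α = 0.43421.

α = 0.434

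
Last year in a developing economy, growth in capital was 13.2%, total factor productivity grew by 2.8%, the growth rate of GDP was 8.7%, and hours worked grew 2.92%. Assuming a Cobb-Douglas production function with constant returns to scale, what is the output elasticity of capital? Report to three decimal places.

gY = gA + α·gK + (1−α)·gL, so gY − gA − gL = α(gK − gL).
8.7 − 2.8 − 2.92 = α × (13.2 − 2.92).
2.98 = 10.28 α, so α = 0.28988.

The output elasticity of capital is 0.290.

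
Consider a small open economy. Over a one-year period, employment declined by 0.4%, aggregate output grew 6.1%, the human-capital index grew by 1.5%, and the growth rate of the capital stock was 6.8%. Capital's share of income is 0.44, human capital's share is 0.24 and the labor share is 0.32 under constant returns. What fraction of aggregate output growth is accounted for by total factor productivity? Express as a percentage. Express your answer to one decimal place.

Labor's share = 1 − 0.44 − 0.24 = 0.32.
The capital stock: 0.44 × 6.8 = 2.992 pp.
The human-capital index: 0.24 × 1.5 = 0.36 pp.
Employment: 0.32 × (-0.4) = -0.128 pp.
TFP growth = 6.1 − 3.224 = 2.876%.
TFP share of growth = 2.876 / 6.1 × 100 = 47.148%.

Total factor productivity accounted for 47.1% of growth.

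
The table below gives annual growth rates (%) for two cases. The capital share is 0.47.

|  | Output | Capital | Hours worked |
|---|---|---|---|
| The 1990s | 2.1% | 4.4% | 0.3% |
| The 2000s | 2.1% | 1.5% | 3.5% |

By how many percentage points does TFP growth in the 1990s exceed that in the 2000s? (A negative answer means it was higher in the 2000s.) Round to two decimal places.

0.33 percentage points

Labor's share = 1 − 0.47 = 0.53.
The 1990s: TFP = 2.1 − 2.068 − 0.159 = -0.127%.
The 2000s: TFP = 2.1 − 0.705 − 1.855 = -0.46%.
Difference = -0.127 − (-0.46) = 0.333 pp.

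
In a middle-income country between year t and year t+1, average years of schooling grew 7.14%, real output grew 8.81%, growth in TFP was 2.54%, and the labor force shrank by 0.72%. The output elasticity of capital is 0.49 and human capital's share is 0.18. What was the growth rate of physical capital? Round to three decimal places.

Labor's share = 1 − 0.49 − 0.18 = 0.33.
gY = gA + 0.18×7.14 + 0.33×(-0.72) + 0.49×g.
0.49×g = 8.81 − 2.54 − 1.0476 = 5.2224.
g = 5.2224 / 0.49 = 10.65796%.

10.658%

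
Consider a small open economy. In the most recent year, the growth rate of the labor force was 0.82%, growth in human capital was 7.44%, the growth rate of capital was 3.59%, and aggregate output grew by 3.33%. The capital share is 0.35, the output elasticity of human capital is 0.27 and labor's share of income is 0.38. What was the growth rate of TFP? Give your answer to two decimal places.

Labor's share = 1 − 0.35 − 0.27 = 0.38.
Capital: 0.35 × 3.59 = 1.2565 pp.
Human capital: 0.27 × 7.44 = 2.0088 pp.
The labor force: 0.38 × 0.82 = 0.3116 pp.
TFP growth = 3.33 − 3.5769 = -0.2469%.

-0.25%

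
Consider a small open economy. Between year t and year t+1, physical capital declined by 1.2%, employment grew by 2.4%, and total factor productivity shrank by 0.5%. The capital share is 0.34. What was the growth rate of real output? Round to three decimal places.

Real output growth was 0.676%.

Labor's share = 1 − 0.34 = 0.66.
Physical capital: 0.34 × (-1.2) = -0.408 pp.
Employment: 0.66 × 2.4 = 1.584 pp.
Output growth = -0.5 + 1.176 = 0.676%.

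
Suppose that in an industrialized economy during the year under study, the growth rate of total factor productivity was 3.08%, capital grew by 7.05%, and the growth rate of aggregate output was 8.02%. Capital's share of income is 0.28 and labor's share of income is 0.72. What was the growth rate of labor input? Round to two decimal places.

Labor's share = 1 − 0.28 = 0.72.
gY = gA + 0.28×7.05 + 0.72×g.
0.72×g = 8.02 − 3.08 − 1.974 = 2.966.
g = 2.966 / 0.72 = 4.1194%.

Labor input grew 4.12%.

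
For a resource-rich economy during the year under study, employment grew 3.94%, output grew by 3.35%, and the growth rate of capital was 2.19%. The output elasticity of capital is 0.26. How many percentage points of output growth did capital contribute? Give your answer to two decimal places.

Contribution = share × growth = 0.26 × 2.19 = 0.5694 pp.

0.57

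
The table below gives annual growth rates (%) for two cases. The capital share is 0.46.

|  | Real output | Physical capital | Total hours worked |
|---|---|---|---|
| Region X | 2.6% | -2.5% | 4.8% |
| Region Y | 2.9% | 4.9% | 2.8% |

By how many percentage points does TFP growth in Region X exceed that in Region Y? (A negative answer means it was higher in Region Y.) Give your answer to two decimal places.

2.02 percentage points

Labor's share = 1 − 0.46 = 0.54.
Region X: TFP = 2.6 + 1.15 − 2.592 = 1.158%.
Region Y: TFP = 2.9 − 2.254 − 1.512 = -0.866%.
Difference = 1.158 − (-0.866) = 2.024 pp.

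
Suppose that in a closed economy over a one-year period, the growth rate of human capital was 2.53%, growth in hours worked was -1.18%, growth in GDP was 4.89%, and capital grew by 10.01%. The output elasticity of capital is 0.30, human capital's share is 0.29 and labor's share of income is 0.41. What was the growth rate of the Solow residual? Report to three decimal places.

The Solow residual grew 1.637%.

Labor's share = 1 − 0.3 − 0.29 = 0.41.
Capital: 0.3 × 10.01 = 3.003 pp.
Human capital: 0.29 × 2.53 = 0.7337 pp.
Hours worked: 0.41 × (-1.18) = -0.4838 pp.
TFP growth = 4.89 − 3.2529 = 1.6371%.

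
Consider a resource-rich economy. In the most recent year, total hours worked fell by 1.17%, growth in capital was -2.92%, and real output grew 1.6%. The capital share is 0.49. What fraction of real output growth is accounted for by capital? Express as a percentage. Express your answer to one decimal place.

Capital contributed 0.49 × (-2.92) = -1.4308 pp.
Share of growth = -1.4308 / 1.6 × 100 = -89.425%.

-89.4%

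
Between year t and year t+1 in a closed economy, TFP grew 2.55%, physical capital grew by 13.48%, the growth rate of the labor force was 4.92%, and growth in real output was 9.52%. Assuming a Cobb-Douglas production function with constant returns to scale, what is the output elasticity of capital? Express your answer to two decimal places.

0.24

gY = gA + α·gK + (1−α)·gL, so gY − gA − gL = α(gK − gL).
9.52 − 2.55 − 4.92 = α × (13.48 − 4.92).
2.05 = 8.56 α, so α = 0.2395.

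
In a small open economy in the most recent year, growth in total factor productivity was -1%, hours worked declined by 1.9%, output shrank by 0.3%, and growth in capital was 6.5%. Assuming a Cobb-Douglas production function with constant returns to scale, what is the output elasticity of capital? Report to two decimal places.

The output elasticity of capital is 0.31.

gY = gA + α·gK + (1−α)·gL, so gY − gA − gL = α(gK − gL).
-0.3 + 1 + 1.9 = α × (6.5 − (-1.9)).
2.6 = 8.4 α, so α = 0.3095.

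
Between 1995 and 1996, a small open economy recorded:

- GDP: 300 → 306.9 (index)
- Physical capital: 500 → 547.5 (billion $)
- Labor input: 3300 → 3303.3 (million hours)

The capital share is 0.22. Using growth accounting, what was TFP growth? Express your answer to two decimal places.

GDP growth = (306.9 − 300) / 300 = 2.3%.
Physical capital growth = (547.5 − 500) / 500 = 9.5%.
Labor input growth = (3303.3 − 3300) / 3300 = 0.1%.
Labor's share = 1 − 0.22 = 0.78.
Physical capital: 0.22 × 9.5 = 2.09 pp.
Labor input: 0.78 × 0.1 = 0.078 pp.
TFP growth = 2.3 − 2.168 = 0.132%.

0.13%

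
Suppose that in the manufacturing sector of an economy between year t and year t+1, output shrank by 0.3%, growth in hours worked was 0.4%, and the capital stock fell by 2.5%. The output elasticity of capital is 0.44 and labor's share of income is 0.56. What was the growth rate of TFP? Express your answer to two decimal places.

TFP growth was 0.58%.

Labor's share = 1 − 0.44 = 0.56.
The capital stock: 0.44 × (-2.5) = -1.1 pp.
Hours worked: 0.56 × 0.4 = 0.224 pp.
TFP growth = -0.3 + 0.876 = 0.576%.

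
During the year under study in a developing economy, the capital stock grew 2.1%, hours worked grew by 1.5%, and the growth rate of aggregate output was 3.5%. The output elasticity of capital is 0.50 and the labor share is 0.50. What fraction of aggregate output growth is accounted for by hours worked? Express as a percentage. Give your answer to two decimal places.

Labor's share = 1 − 0.5 = 0.5.
Hours worked contributed 0.5 × 1.5 = 0.75 pp.
Share of growth = 0.75 / 3.5 × 100 = 21.4286%.

Hours worked accounted for 21.43% of growth.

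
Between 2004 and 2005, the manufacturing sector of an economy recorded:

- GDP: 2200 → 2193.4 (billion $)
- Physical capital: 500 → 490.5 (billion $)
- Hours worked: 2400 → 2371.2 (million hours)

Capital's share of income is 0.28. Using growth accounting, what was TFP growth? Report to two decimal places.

1.10%

GDP growth = (2193.4 − 2200) / 2200 = -0.3%.
Physical capital growth = (490.5 − 500) / 500 = -1.9%.
Hours worked growth = (2371.2 − 2400) / 2400 = -1.2%.
Labor's share = 1 − 0.28 = 0.72.
Physical capital: 0.28 × (-1.9) = -0.532 pp.
Hours worked: 0.72 × (-1.2) = -0.864 pp.
TFP growth = -0.3 + 1.396 = 1.096%.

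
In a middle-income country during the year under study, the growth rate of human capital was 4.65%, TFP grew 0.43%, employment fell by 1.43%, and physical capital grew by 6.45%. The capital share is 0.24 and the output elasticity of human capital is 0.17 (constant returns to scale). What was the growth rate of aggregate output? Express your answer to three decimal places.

1.925%

Labor's share = 1 − 0.24 − 0.17 = 0.59.
Physical capital: 0.24 × 6.45 = 1.548 pp.
Human capital: 0.17 × 4.65 = 0.7905 pp.
Employment: 0.59 × (-1.43) = -0.8437 pp.
Output growth = 0.43 + 1.4948 = 1.9248%.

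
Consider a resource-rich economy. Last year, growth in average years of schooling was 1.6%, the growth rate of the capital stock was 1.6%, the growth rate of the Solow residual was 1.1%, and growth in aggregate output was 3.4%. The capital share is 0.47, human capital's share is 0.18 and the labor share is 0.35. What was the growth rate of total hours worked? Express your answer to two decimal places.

3.60%

Labor's share = 1 − 0.47 − 0.18 = 0.35.
gY = gA + 0.47×1.6 + 0.18×1.6 + 0.35×g.
0.35×g = 3.4 − 1.1 − 1.04 = 1.26.
g = 1.26 / 0.35 = 3.6%.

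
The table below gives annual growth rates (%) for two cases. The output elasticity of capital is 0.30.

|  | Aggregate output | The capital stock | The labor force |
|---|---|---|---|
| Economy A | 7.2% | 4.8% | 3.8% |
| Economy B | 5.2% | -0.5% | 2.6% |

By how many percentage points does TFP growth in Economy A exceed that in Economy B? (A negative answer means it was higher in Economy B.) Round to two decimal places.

-0.43 percentage points

Labor's share = 1 − 0.3 = 0.7.
Economy A: TFP = 7.2 − 1.44 − 2.66 = 3.1%.
Economy B: TFP = 5.2 + 0.15 − 1.82 = 3.53%.
Difference = 3.1 − (3.53) = -0.43 pp.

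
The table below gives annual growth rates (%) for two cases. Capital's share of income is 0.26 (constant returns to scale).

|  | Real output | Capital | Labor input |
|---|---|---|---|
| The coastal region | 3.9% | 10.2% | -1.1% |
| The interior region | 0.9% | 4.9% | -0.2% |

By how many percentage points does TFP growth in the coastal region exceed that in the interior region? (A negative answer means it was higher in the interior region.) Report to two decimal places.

Labor's share = 1 − 0.26 = 0.74.
The coastal region: TFP = 3.9 − 2.652 + 0.814 = 2.062%.
The interior region: TFP = 0.9 − 1.274 + 0.148 = -0.226%.
Difference = 2.062 − (-0.226) = 2.288 pp.

2.29 percentage points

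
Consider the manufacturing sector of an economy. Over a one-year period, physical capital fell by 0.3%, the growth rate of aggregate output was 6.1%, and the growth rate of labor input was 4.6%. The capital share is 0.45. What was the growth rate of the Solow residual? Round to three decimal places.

The Solow residual grew 3.705%.

Labor's share = 1 − 0.45 = 0.55.
Physical capital: 0.45 × (-0.3) = -0.135 pp.
Labor input: 0.55 × 4.6 = 2.53 pp.
TFP growth = 6.1 − 2.395 = 3.705%.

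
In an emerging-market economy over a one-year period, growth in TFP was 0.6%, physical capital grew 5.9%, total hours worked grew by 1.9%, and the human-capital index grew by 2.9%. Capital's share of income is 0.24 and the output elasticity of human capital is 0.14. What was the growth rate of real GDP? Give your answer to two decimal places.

Real GDP grew 3.60%.

Labor's share = 1 − 0.24 − 0.14 = 0.62.
Physical capital: 0.24 × 5.9 = 1.416 pp.
The human-capital index: 0.14 × 2.9 = 0.406 pp.
Total hours worked: 0.62 × 1.9 = 1.178 pp.
Output growth = 0.6 + 3 = 3.6%.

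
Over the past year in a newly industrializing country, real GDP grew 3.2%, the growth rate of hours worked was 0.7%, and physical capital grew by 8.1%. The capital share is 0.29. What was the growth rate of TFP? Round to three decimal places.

0.354%

Labor's share = 1 − 0.29 = 0.71.
Physical capital: 0.29 × 8.1 = 2.349 pp.
Hours worked: 0.71 × 0.7 = 0.497 pp.
TFP growth = 3.2 − 2.846 = 0.354%.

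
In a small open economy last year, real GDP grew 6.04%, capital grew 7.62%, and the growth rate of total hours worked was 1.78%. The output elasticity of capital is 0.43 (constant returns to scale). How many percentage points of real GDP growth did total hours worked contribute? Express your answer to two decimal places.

Labor's share = 1 − 0.43 = 0.57.
Contribution = share × growth = 0.57 × 1.78 = 1.0146 pp.

1.01 pp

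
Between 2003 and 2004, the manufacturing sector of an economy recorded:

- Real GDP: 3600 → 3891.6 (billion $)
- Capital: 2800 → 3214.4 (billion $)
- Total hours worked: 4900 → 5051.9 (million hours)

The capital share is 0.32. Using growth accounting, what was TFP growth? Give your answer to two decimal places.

1.26%

Real GDP growth = (3891.6 − 3600) / 3600 = 8.1%.
Capital growth = (3214.4 − 2800) / 2800 = 14.8%.
Total hours worked growth = (5051.9 − 4900) / 4900 = 3.1%.
Labor's share = 1 − 0.32 = 0.68.
Capital: 0.32 × 14.8 = 4.736 pp.
Total hours worked: 0.68 × 3.1 = 2.108 pp.
TFP growth = 8.1 − 6.844 = 1.256%.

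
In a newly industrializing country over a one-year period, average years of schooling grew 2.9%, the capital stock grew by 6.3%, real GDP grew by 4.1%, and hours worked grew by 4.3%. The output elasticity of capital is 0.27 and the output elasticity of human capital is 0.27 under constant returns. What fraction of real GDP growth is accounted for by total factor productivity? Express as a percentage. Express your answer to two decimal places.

-8.83%

Labor's share = 1 − 0.27 − 0.27 = 0.46.
The capital stock: 0.27 × 6.3 = 1.701 pp.
Average years of schooling: 0.27 × 2.9 = 0.783 pp.
Hours worked: 0.46 × 4.3 = 1.978 pp.
TFP growth = 4.1 − 4.462 = -0.362%.
TFP share of growth = -0.362 / 4.1 × 100 = -8.8293%.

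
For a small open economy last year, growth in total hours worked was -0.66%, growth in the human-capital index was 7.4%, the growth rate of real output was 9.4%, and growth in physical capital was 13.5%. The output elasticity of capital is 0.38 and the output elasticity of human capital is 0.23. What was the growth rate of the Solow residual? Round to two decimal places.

The Solow residual grew 2.83%.

Labor's share = 1 − 0.38 − 0.23 = 0.39.
Physical capital: 0.38 × 13.5 = 5.13 pp.
The human-capital index: 0.23 × 7.4 = 1.702 pp.
Total hours worked: 0.39 × (-0.66) = -0.2574 pp.
TFP growth = 9.4 − 6.5746 = 2.8254%.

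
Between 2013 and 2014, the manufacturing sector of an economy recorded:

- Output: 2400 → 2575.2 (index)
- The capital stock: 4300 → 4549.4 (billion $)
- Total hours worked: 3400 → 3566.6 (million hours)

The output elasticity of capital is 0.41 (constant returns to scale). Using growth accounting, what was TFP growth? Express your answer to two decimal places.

2.03%

Output growth = (2575.2 − 2400) / 2400 = 7.3%.
The capital stock growth = (4549.4 − 4300) / 4300 = 5.8%.
Total hours worked growth = (3566.6 − 3400) / 3400 = 4.9%.
Labor's share = 1 − 0.41 = 0.59.
The capital stock: 0.41 × 5.8 = 2.378 pp.
Total hours worked: 0.59 × 4.9 = 2.891 pp.
TFP growth = 7.3 − 5.269 = 2.031%.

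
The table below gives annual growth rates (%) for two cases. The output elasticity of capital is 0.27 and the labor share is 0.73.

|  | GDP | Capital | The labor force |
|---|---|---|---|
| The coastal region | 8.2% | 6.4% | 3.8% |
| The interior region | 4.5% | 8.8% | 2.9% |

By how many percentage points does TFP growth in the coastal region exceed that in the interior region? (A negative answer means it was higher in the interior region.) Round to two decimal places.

3.69 percentage points

Labor's share = 1 − 0.27 = 0.73.
The coastal region: TFP = 8.2 − 1.728 − 2.774 = 3.698%.
The interior region: TFP = 4.5 − 2.376 − 2.117 = 0.007%.
Difference = 3.698 − (0.007) = 3.691 pp.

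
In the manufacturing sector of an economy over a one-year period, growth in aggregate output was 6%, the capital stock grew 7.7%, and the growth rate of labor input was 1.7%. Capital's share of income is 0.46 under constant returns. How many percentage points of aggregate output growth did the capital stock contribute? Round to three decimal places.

Contribution = share × growth = 0.46 × 7.7 = 3.542 pp.

3.542 percentage points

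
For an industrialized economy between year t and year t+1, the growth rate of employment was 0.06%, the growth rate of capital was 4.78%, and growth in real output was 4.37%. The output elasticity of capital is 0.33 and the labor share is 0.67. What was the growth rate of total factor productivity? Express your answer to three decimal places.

Labor's share = 1 − 0.33 = 0.67.
Capital: 0.33 × 4.78 = 1.5774 pp.
Employment: 0.67 × 0.06 = 0.0402 pp.
TFP growth = 4.37 − 1.6176 = 2.7524%.

2.752%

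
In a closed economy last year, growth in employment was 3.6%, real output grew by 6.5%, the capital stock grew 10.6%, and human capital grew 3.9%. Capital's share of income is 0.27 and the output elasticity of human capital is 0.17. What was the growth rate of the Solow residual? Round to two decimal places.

0.96%

Labor's share = 1 − 0.27 − 0.17 = 0.56.
The capital stock: 0.27 × 10.6 = 2.862 pp.
Human capital: 0.17 × 3.9 = 0.663 pp.
Employment: 0.56 × 3.6 = 2.016 pp.
TFP growth = 6.5 − 5.541 = 0.959%.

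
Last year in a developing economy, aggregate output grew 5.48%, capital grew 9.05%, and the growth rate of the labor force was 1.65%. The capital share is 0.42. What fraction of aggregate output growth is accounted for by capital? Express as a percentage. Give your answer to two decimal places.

Capital accounted for 69.36% of growth.

Capital contributed 0.42 × 9.05 = 3.801 pp.
Share of growth = 3.801 / 5.48 × 100 = 69.3613%.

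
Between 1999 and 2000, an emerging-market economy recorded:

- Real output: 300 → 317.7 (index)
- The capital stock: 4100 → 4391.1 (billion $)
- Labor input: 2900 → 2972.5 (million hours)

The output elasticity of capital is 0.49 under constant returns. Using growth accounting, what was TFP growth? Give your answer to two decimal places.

1.15%

Real output growth = (317.7 − 300) / 300 = 5.9%.
The capital stock growth = (4391.1 − 4100) / 4100 = 7.1%.
Labor input growth = (2972.5 − 2900) / 2900 = 2.5%.
Labor's share = 1 − 0.49 = 0.51.
The capital stock: 0.49 × 7.1 = 3.479 pp.
Labor input: 0.51 × 2.5 = 1.275 pp.
TFP growth = 5.9 − 4.754 = 1.146%.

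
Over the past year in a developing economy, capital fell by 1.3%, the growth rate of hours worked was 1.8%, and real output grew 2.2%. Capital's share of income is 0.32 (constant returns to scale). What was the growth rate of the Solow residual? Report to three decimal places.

1.392%

Labor's share = 1 − 0.32 = 0.68.
Capital: 0.32 × (-1.3) = -0.416 pp.
Hours worked: 0.68 × 1.8 = 1.224 pp.
TFP growth = 2.2 − 0.808 = 1.392%.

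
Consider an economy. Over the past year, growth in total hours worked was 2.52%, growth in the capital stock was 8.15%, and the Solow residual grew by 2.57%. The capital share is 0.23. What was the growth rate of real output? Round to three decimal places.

6.385%

Labor's share = 1 − 0.23 = 0.77.
The capital stock: 0.23 × 8.15 = 1.8745 pp.
Total hours worked: 0.77 × 2.52 = 1.9404 pp.
Output growth = 2.57 + 3.8149 = 6.3849%.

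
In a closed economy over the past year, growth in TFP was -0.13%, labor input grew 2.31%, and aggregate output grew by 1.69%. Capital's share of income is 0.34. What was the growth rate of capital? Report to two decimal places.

Labor's share = 1 − 0.34 = 0.66.
gY = gA + 0.66×2.31 + 0.34×g.
0.34×g = 1.69 + 0.13 − 1.5246 = 0.2954.
g = 0.2954 / 0.34 = 0.8688%.

Capital growth was 0.87%.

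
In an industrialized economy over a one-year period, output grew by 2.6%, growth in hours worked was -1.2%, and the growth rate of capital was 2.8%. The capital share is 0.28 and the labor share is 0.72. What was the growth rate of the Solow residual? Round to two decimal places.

2.68%

Labor's share = 1 − 0.28 = 0.72.
Capital: 0.28 × 2.8 = 0.784 pp.
Hours worked: 0.72 × (-1.2) = -0.864 pp.
TFP growth = 2.6 + 0.08 = 2.68%.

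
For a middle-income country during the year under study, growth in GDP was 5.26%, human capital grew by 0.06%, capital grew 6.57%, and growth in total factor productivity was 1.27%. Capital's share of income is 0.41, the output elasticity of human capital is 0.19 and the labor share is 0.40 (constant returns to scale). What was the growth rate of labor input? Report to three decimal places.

3.212%

Labor's share = 1 − 0.41 − 0.19 = 0.4.
gY = gA + 0.41×6.57 + 0.19×0.06 + 0.4×g.
0.4×g = 5.26 − 1.27 − 2.7051 = 1.2849.
g = 1.2849 / 0.4 = 3.21225%.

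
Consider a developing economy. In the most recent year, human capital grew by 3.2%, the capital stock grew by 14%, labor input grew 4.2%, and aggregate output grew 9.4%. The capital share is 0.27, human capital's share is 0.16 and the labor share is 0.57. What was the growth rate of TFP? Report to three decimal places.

Labor's share = 1 − 0.27 − 0.16 = 0.57.
The capital stock: 0.27 × 14 = 3.78 pp.
Human capital: 0.16 × 3.2 = 0.512 pp.
Labor input: 0.57 × 4.2 = 2.394 pp.
TFP growth = 9.4 − 6.686 = 2.714%.

2.714%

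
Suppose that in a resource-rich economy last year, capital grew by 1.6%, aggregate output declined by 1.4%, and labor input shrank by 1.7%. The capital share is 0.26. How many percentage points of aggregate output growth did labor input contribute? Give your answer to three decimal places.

Labor's share = 1 − 0.26 = 0.74.
Contribution = share × growth = 0.74 × (-1.7) = -1.258 pp.

-1.258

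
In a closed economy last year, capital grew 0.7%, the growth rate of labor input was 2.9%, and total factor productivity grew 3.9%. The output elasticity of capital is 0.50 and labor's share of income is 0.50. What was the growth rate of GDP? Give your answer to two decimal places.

Labor's share = 1 − 0.5 = 0.5.
Capital: 0.5 × 0.7 = 0.35 pp.
Labor input: 0.5 × 2.9 = 1.45 pp.
Output growth = 3.9 + 1.8 = 5.7%.

GDP grew 5.70%.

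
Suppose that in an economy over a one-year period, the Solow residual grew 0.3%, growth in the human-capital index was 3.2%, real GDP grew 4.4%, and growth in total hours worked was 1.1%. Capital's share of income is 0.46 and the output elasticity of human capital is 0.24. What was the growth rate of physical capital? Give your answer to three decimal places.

Labor's share = 1 − 0.46 − 0.24 = 0.3.
gY = gA + 0.24×3.2 + 0.3×1.1 + 0.46×g.
0.46×g = 4.4 − 0.3 − 1.098 = 3.002.
g = 3.002 / 0.46 = 6.52609%.

6.526%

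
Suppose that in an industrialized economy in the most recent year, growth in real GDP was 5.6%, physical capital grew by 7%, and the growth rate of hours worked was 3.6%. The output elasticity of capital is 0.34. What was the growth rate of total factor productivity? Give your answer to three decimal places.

0.844%

Labor's share = 1 − 0.34 = 0.66.
Physical capital: 0.34 × 7 = 2.38 pp.
Hours worked: 0.66 × 3.6 = 2.376 pp.
TFP growth = 5.6 − 4.756 = 0.844%.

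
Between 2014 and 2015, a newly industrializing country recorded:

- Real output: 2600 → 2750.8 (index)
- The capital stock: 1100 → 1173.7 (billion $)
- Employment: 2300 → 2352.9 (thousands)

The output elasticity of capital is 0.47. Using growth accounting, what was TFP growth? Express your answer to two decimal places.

Real output growth = (2750.8 − 2600) / 2600 = 5.8%.
The capital stock growth = (1173.7 − 1100) / 1100 = 6.7%.
Employment growth = (2352.9 − 2300) / 2300 = 2.3%.
Labor's share = 1 − 0.47 = 0.53.
The capital stock: 0.47 × 6.7 = 3.149 pp.
Employment: 0.53 × 2.3 = 1.219 pp.
TFP growth = 5.8 − 4.368 = 1.432%.

TFP growth was 1.43%.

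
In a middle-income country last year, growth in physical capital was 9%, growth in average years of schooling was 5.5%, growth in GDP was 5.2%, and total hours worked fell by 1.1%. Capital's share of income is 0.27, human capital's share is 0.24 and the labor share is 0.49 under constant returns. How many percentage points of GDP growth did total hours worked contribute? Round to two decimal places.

Labor's share = 1 − 0.27 − 0.24 = 0.49.
Contribution = share × growth = 0.49 × (-1.1) = -0.539 pp.

-0.54 pp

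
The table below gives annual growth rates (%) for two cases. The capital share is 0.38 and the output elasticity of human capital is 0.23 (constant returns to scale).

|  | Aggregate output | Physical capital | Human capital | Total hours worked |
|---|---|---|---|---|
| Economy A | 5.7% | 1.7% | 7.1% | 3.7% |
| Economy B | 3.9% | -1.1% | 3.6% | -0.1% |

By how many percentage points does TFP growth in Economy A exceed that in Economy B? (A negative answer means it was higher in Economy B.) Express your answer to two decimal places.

Labor's share = 1 − 0.38 − 0.23 = 0.39.
Economy A: TFP = 5.7 − 0.646 − 1.633 − 1.443 = 1.978%.
Economy B: TFP = 3.9 + 0.418 − 0.828 + 0.039 = 3.529%.
Difference = 1.978 − (3.529) = -1.551 pp.

-1.55 percentage points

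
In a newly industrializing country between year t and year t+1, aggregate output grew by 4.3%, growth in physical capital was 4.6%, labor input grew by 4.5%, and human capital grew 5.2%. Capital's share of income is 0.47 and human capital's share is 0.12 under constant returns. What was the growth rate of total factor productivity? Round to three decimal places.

-0.331%

Labor's share = 1 − 0.47 − 0.12 = 0.41.
Physical capital: 0.47 × 4.6 = 2.162 pp.
Human capital: 0.12 × 5.2 = 0.624 pp.
Labor input: 0.41 × 4.5 = 1.845 pp.
TFP growth = 4.3 − 4.631 = -0.331%.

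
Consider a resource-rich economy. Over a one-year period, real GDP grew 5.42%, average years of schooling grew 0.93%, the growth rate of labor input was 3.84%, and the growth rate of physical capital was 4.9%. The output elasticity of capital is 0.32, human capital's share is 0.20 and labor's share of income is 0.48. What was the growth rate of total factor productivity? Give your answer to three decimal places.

Total factor productivity growth was 1.823%.

Labor's share = 1 − 0.32 − 0.2 = 0.48.
Physical capital: 0.32 × 4.9 = 1.568 pp.
Average years of schooling: 0.2 × 0.93 = 0.186 pp.
Labor input: 0.48 × 3.84 = 1.8432 pp.
TFP growth = 5.42 − 3.5972 = 1.8228%.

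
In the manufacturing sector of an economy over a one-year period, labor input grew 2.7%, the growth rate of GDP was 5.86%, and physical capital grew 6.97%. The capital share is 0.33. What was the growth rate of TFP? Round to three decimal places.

Labor's share = 1 − 0.33 = 0.67.
Physical capital: 0.33 × 6.97 = 2.3001 pp.
Labor input: 0.67 × 2.7 = 1.809 pp.
TFP growth = 5.86 − 4.1091 = 1.7509%.

1.751%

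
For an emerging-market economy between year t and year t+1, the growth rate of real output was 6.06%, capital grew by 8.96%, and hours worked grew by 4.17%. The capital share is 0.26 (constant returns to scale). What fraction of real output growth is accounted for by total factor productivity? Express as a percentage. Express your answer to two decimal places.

Labor's share = 1 − 0.26 = 0.74.
Capital: 0.26 × 8.96 = 2.3296 pp.
Hours worked: 0.74 × 4.17 = 3.0858 pp.
TFP growth = 6.06 − 5.4154 = 0.6446%.
TFP share of growth = 0.6446 / 6.06 × 100 = 10.637%.

Total factor productivity accounted for 10.64% of growth.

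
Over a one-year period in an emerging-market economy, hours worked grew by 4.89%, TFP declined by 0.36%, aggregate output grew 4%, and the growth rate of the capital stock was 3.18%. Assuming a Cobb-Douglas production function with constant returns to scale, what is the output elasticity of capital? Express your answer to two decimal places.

The output elasticity of capital is 0.31.

gY = gA + α·gK + (1−α)·gL, so gY − gA − gL = α(gK − gL).
4 + 0.36 − 4.89 = α × (3.18 − 4.89).
-0.53 = -1.71 α, so α = 0.3099.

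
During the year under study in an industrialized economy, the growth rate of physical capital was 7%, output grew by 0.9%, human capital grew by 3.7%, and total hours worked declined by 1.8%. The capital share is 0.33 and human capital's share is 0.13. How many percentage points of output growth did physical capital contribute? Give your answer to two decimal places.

Contribution = share × growth = 0.33 × 7 = 2.31 pp.

2.31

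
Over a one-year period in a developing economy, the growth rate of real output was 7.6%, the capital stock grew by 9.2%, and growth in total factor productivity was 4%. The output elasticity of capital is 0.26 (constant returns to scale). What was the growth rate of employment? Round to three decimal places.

Employment grew 1.632%.

Labor's share = 1 − 0.26 = 0.74.
gY = gA + 0.26×9.2 + 0.74×g.
0.74×g = 7.6 − 4 − 2.392 = 1.208.
g = 1.208 / 0.74 = 1.63243%.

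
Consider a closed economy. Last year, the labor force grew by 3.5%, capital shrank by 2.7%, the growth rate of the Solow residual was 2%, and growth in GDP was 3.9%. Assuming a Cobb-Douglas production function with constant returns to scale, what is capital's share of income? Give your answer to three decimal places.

gY = gA + α·gK + (1−α)·gL, so gY − gA − gL = α(gK − gL).
3.9 − 2 − 3.5 = α × (-2.7 − 3.5).
-1.6 = -6.2 α, so α = 0.25806.

Capital's share of income is 0.258.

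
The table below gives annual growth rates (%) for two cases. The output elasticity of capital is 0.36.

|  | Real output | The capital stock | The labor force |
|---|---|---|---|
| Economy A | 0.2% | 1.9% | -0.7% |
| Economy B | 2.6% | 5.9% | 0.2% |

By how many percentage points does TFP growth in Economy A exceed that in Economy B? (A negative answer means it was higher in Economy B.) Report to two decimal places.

-0.38 percentage points

Labor's share = 1 − 0.36 = 0.64.
Economy A: TFP = 0.2 − 0.684 + 0.448 = -0.036%.
Economy B: TFP = 2.6 − 2.124 − 0.128 = 0.348%.
Difference = -0.036 − (0.348) = -0.384 pp.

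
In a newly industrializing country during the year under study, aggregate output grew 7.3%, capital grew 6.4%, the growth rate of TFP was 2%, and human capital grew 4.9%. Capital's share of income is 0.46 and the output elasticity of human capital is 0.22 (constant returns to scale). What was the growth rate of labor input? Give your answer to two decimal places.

Labor's share = 1 − 0.46 − 0.22 = 0.32.
gY = gA + 0.46×6.4 + 0.22×4.9 + 0.32×g.
0.32×g = 7.3 − 2 − 4.022 = 1.278.
g = 1.278 / 0.32 = 3.9938%.

3.99%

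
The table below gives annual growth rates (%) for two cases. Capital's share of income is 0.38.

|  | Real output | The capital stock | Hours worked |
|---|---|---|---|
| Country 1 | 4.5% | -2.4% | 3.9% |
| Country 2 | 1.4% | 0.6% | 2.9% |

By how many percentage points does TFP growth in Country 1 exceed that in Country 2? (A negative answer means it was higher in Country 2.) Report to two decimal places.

3.62 percentage points

Labor's share = 1 − 0.38 = 0.62.
Country 1: TFP = 4.5 + 0.912 − 2.418 = 2.994%.
Country 2: TFP = 1.4 − 0.228 − 1.798 = -0.626%.
Difference = 2.994 − (-0.626) = 3.62 pp.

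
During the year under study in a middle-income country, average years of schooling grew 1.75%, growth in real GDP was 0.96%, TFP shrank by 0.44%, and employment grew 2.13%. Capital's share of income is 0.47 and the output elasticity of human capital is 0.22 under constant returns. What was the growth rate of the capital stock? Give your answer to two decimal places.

The capital stock grew 0.75%.

Labor's share = 1 − 0.47 − 0.22 = 0.31.
gY = gA + 0.22×1.75 + 0.31×2.13 + 0.47×g.
0.47×g = 0.96 + 0.44 − 1.0453 = 0.3547.
g = 0.3547 / 0.47 = 0.7547%.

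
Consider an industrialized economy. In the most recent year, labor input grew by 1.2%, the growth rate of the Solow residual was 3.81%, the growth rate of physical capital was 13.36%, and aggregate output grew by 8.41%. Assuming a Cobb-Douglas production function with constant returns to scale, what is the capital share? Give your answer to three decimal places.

α = 0.280

gY = gA + α·gK + (1−α)·gL, so gY − gA − gL = α(gK − gL).
8.41 − 3.81 − 1.2 = α × (13.36 − 1.2).
3.4 = 12.16 α, so α = 0.27961.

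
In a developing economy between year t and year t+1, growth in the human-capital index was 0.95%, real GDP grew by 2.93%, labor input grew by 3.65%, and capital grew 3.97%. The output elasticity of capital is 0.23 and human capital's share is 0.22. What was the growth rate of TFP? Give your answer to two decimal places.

-0.20%

Labor's share = 1 − 0.23 − 0.22 = 0.55.
Capital: 0.23 × 3.97 = 0.9131 pp.
The human-capital index: 0.22 × 0.95 = 0.209 pp.
Labor input: 0.55 × 3.65 = 2.0075 pp.
TFP growth = 2.93 − 3.1296 = -0.1996%.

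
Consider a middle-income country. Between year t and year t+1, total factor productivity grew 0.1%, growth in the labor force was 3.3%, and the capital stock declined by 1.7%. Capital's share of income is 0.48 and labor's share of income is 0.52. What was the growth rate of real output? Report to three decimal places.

Labor's share = 1 − 0.48 = 0.52.
The capital stock: 0.48 × (-1.7) = -0.816 pp.
The labor force: 0.52 × 3.3 = 1.716 pp.
Output growth = 0.1 + 0.9 = 1%.

1.000%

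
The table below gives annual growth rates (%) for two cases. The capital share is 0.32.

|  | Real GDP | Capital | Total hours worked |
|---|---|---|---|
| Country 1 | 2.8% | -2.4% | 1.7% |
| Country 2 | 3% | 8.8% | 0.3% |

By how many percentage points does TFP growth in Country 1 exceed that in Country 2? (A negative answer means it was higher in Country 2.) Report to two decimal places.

Labor's share = 1 − 0.32 = 0.68.
Country 1: TFP = 2.8 + 0.768 − 1.156 = 2.412%.
Country 2: TFP = 3 − 2.816 − 0.204 = -0.02%.
Difference = 2.412 − (-0.02) = 2.432 pp.

2.43 percentage points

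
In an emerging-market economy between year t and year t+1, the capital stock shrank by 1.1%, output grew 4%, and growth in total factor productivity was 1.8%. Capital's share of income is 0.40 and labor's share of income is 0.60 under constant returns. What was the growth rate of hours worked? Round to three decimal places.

4.400%

Labor's share = 1 − 0.4 = 0.6.
gY = gA + 0.4×(-1.1) + 0.6×g.
0.6×g = 4 − 1.8 + 0.44 = 2.64.
g = 2.64 / 0.6 = 4.4%.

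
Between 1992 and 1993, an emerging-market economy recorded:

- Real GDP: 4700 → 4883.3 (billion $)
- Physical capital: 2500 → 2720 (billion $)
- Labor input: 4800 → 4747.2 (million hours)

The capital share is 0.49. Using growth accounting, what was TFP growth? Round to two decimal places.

Real GDP growth = (4883.3 − 4700) / 4700 = 3.9%.
Physical capital growth = (2720 − 2500) / 2500 = 8.8%.
Labor input growth = (4747.2 − 4800) / 4800 = -1.1%.
Labor's share = 1 − 0.49 = 0.51.
Physical capital: 0.49 × 8.8 = 4.312 pp.
Labor input: 0.51 × (-1.1) = -0.561 pp.
TFP growth = 3.9 − 3.751 = 0.149%.

0.15%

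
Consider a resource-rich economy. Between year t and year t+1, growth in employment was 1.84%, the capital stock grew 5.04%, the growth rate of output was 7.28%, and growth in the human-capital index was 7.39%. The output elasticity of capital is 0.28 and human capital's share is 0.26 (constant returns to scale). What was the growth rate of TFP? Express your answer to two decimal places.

3.10%

Labor's share = 1 − 0.28 − 0.26 = 0.46.
The capital stock: 0.28 × 5.04 = 1.4112 pp.
The human-capital index: 0.26 × 7.39 = 1.9214 pp.
Employment: 0.46 × 1.84 = 0.8464 pp.
TFP growth = 7.28 − 4.179 = 3.101%.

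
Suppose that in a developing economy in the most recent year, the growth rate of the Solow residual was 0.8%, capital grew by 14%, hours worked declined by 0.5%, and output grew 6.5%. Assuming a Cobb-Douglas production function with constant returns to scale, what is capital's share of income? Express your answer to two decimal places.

gY = gA + α·gK + (1−α)·gL, so gY − gA − gL = α(gK − gL).
6.5 − 0.8 + 0.5 = α × (14 − (-0.5)).
6.2 = 14.5 α, so α = 0.4276.

0.43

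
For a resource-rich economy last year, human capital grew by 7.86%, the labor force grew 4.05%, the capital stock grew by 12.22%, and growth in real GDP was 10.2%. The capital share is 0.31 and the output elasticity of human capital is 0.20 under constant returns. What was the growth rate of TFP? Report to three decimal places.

Labor's share = 1 − 0.31 − 0.2 = 0.49.
The capital stock: 0.31 × 12.22 = 3.7882 pp.
Human capital: 0.2 × 7.86 = 1.572 pp.
The labor force: 0.49 × 4.05 = 1.9845 pp.
TFP growth = 10.2 − 7.3447 = 2.8553%.

TFP growth was 2.855%.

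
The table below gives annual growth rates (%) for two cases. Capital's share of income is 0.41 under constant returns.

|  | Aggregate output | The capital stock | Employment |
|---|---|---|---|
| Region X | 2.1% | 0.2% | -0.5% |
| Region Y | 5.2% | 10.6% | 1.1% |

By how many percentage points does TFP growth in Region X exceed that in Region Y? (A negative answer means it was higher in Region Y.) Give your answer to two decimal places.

2.11 percentage points

Labor's share = 1 − 0.41 = 0.59.
Region X: TFP = 2.1 − 0.082 + 0.295 = 2.313%.
Region Y: TFP = 5.2 − 4.346 − 0.649 = 0.205%.
Difference = 2.313 − (0.205) = 2.108 pp.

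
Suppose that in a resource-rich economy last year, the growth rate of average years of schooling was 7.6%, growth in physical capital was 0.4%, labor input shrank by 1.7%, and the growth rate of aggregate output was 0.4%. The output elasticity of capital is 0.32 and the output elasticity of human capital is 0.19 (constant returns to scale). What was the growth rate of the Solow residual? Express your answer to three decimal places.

-0.339%

Labor's share = 1 − 0.32 − 0.19 = 0.49.
Physical capital: 0.32 × 0.4 = 0.128 pp.
Average years of schooling: 0.19 × 7.6 = 1.444 pp.
Labor input: 0.49 × (-1.7) = -0.833 pp.
TFP growth = 0.4 − 0.739 = -0.339%.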